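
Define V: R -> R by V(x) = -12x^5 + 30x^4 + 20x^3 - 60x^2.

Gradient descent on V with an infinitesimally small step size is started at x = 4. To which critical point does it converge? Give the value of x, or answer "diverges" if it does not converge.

V'(x) = -60x(x - 2)(x - 1)(x + 1), so V'(4) = -7200.
Gradient descent moves in the -V' direction, i.e. x is increasing.
There is no critical point above x=4, and V' keeps the same sign, so the iterate runs off to +∞.

diverges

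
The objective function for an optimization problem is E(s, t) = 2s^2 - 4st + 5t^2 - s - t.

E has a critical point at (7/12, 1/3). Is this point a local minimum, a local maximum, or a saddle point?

local minimum

The Hessian of E is constant: H = [[4, -4], [-4, 10]].
det(H) = 4·10 − (-4)² = 24.
det(H) > 0 and tr(H) = 14 > 0, so H is positive definite and the point is a local minimum.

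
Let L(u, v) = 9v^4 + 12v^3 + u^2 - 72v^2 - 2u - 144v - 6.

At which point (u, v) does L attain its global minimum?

(1, 2)

L(u,v) separates as P(u) + Q(v) − 6, so its minimum is min P + min Q − 6.
P'(u) = 2u - 2 vanishes at u ∈ {1}; Q'(v) = 36(v - 2)(v + 1)(v + 2) vanishes at v ∈ {-2, -1, 2}.
Local minima of P (where P''>0): P(1)=-1. Local minima of Q: Q(-2)=48, Q(2)=-336.
So the global minimum of L is P(1) + Q(2) − 6 = -1 − 336 − 6 = -343, attained at (1, 2).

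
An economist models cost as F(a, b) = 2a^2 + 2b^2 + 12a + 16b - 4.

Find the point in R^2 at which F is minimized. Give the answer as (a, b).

F(a,b) separates as P(a) + Q(b) − 4, so its minimum is min P + min Q − 4.
P'(a) = 4a + 12 vanishes at a ∈ {-3}; Q'(b) = 4b + 16 vanishes at b ∈ {-4}.
Local minima of P (where P''>0): P(-3)=-18. Local minima of Q: Q(-4)=-32.
So the global minimum of F is P(-3) + Q(-4) − 4 = -18 − 32 − 4 = -54, attained at (-3, -4).

(-3, -4)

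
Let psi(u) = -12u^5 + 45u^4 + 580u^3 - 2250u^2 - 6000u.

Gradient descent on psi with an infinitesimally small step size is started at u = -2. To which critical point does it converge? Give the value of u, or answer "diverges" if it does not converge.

-5

psi'(u) = -60(u - 5)(u - 4)(u + 1)(u + 5), so psi'(-2) = 7560.
Gradient descent moves in the -psi' direction, i.e. u is decreasing.
The nearest critical point in that direction is u = -5, where psi'' = 21600 > 0 (a local minimum). The iterate converges there.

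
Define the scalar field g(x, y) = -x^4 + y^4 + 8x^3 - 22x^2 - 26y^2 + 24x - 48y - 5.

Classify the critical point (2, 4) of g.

local minimum

The mixed partial ∂²g/∂x∂y is 0, so the Hessian at any point is diag(g_xx, g_yy) = diag(4(-3x^2 + 12x - 11), 4(3y^2 - 13)).
At (2, 4): H = diag(4, 140).
Both eigenvalues are positive, so H is positive definite: a local minimum.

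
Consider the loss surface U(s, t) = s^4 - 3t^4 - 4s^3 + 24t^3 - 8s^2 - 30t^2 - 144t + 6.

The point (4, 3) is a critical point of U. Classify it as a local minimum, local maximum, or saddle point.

local minimum

The mixed partial ∂²U/∂s∂t is 0, so the Hessian at any point is diag(U_ss, U_tt) = diag(4(3s^2 - 6s - 4), 12(-3t^2 + 12t - 5)).
At (4, 3): H = diag(80, 48).
Both eigenvalues are positive, so H is positive definite: a local minimum.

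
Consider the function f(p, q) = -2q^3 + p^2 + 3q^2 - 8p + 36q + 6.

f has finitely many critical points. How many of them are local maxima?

0

f separates as a function of p plus a function of q, so ∇f=0 decouples.
∂f/∂p = 2(p - 4) = 0 at p ∈ {4}; ∂f/∂q = -6(q - 3)(q + 2) = 0 at q ∈ {-2, 3}.
The Hessian is diagonal: diag(f_pp, f_qq). Second derivatives: f_pp(4)=2; f_qq(-2)=30, f_qq(3)=-30.
Local maxima occur where both diagonal entries negative: none. Count: 0.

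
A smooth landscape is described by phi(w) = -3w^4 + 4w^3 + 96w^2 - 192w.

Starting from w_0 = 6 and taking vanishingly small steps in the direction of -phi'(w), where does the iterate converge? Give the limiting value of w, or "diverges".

phi'(w) = -12(w - 4)(w - 1)(w + 4), so phi'(6) = -1200.
Gradient descent moves in the -phi' direction, i.e. w is increasing.
There is no critical point above w=6, and phi' keeps the same sign, so the iterate runs off to +∞.

diverges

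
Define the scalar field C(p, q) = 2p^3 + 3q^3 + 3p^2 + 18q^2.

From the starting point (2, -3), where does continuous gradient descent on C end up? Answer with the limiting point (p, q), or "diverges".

C is separable, so gradient descent decouples: p follows -∂C/∂p, q follows -∂C/∂q.
∂C/∂p = 6p(p + 1); at p=2 this is 36, so p decreases.
∂C/∂q = 9q(q + 4); at q=-3 this is -27, so q increases.
p converges to its nearest critical value 0 (a local min of the p-part); q converges to 0. The iterate converges to (0, 0).

(0, 0)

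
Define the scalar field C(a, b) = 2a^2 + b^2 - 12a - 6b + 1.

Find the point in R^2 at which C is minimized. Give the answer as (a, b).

C(a,b) separates as P(a) + Q(b) + 1, so its minimum is min P + min Q + 1.
P'(a) = 4a - 12 vanishes at a ∈ {3}; Q'(b) = 2b - 6 vanishes at b ∈ {3}.
Local minima of P (where P''>0): P(3)=-18. Local minima of Q: Q(3)=-9.
So the global minimum of C is P(3) + Q(3) + 1 = -18 − 9 + 1 = -26, attained at (3, 3).

(3, 3)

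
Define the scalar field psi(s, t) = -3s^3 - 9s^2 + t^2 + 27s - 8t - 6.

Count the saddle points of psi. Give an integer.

psi separates as a function of s plus a function of t, so ∇psi=0 decouples.
∂psi/∂s = -9(s - 1)(s + 3) = 0 at s ∈ {-3, 1}; ∂psi/∂t = 2(t - 4) = 0 at t ∈ {4}.
The Hessian is diagonal: diag(psi_ss, psi_tt). Second derivatives: psi_ss(-3)=36, psi_ss(1)=-36; psi_tt(4)=2.
Saddle points occur where the two diagonal entries have opposite signs: (1, 4). Count: 1.

1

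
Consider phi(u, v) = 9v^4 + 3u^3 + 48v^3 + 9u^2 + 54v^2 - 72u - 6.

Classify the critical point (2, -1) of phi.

The mixed partial ∂²phi/∂u∂v is 0, so the Hessian at any point is diag(phi_uu, phi_vv) = diag(18(u + 1), 36(3v^2 + 8v + 3)).
At (2, -1): H = diag(54, -72).
The eigenvalues have opposite signs, so H is indefinite: a saddle point.

saddle point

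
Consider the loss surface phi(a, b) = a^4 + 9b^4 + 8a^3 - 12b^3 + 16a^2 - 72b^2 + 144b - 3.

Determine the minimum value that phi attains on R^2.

phi(a,b) separates as P(a) + Q(b) − 3, so its minimum is min P + min Q − 3.
P'(a) = 4a(a + 2)(a + 4) vanishes at a ∈ {-4, -2, 0}; Q'(b) = 36(b - 2)(b - 1)(b + 2) vanishes at b ∈ {-2, 1, 2}.
Local minima of P (where P''>0): P(-4)=0, P(0)=0. Local minima of Q: Q(-2)=-336, Q(2)=48.
So the global minimum of phi is P(-4) + Q(-2) − 3 = 0 − 336 − 3 = -339, attained at (-4, -2).

-339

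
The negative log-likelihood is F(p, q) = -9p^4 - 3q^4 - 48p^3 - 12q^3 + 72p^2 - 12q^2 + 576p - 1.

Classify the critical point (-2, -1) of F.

The mixed partial ∂²F/∂p∂q is 0, so the Hessian at any point is diag(F_pp, F_qq) = diag(36(-3p^2 - 8p + 4), -12(3q^2 + 6q + 2)).
At (-2, -1): H = diag(288, 12).
Both eigenvalues are positive, so H is positive definite: a local minimum.

local minimum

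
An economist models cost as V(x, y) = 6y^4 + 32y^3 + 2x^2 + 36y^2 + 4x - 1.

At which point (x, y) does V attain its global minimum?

(-1, -3)

V(x,y) separates as P(x) + Q(y) − 1, so its minimum is min P + min Q − 1.
P'(x) = 4x + 4 vanishes at x ∈ {-1}; Q'(y) = 24y(y + 1)(y + 3) vanishes at y ∈ {-3, -1, 0}.
Local minima of P (where P''>0): P(-1)=-2. Local minima of Q: Q(-3)=-54, Q(0)=0.
So the global minimum of V is P(-1) + Q(-3) − 1 = -2 − 54 − 1 = -57, attained at (-1, -3).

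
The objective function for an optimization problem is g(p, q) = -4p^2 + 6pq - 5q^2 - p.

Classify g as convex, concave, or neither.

g is quadratic, so its Hessian is the constant matrix H = [[-8, 6], [6, -10]].
det(H) = 44, tr(H) = -18.
det(H) > 0 and tr(H) < 0, so H is negative definite everywhere: concave.

concave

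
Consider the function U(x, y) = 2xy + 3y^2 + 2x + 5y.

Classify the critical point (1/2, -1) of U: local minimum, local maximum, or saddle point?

saddle point

The Hessian of U is constant: H = [[0, 2], [2, 6]].
det(H) = 0·6 − 2² = -4.
Since det(H) < 0, H is indefinite and the critical point is a saddle point.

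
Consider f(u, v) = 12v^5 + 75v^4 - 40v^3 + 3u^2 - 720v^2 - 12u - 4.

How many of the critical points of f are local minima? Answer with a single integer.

2

f separates as a function of u plus a function of v, so ∇f=0 decouples.
∂f/∂u = 6(u - 2) = 0 at u ∈ {2}; ∂f/∂v = 60v(v - 2)(v + 3)(v + 4) = 0 at v ∈ {-4, -3, 0, 2}.
The Hessian is diagonal: diag(f_uu, f_vv). Second derivatives: f_uu(2)=6; f_vv(-4)=-1440, f_vv(-3)=900, f_vv(0)=-1440, f_vv(2)=3600.
Local minima occur where both diagonal entries positive: (2, -3), (2, 2). Count: 2.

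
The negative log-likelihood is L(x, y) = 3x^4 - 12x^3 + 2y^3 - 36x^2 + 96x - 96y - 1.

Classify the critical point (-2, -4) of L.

saddle point

The mixed partial ∂²L/∂x∂y is 0, so the Hessian at any point is diag(L_xx, L_yy) = diag(36(x^2 - 2x - 2), 12y).
At (-2, -4): H = diag(216, -48).
The eigenvalues have opposite signs, so H is indefinite: a saddle point.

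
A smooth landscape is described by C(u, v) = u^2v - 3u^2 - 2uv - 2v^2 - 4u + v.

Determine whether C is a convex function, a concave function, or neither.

neither

The term u^2v is cubic, so the Hessian is not constant.
∂²C/∂u² = 2v - 6, which takes both signs as v varies (negative for sufficiently negative v). A diagonal entry of the Hessian changing sign means the Hessian is neither positive- nor negative-semidefinite on all of R^2.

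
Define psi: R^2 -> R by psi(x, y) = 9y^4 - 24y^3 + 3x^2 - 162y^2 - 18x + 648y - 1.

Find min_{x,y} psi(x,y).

-2053

psi(x,y) separates as P(x) + Q(y) − 1, so its minimum is min P + min Q − 1.
P'(x) = 6x - 18 vanishes at x ∈ {3}; Q'(y) = 36(y - 3)(y - 2)(y + 3) vanishes at y ∈ {-3, 2, 3}.
Local minima of P (where P''>0): P(3)=-27. Local minima of Q: Q(-3)=-2025, Q(3)=567.
So the global minimum of psi is P(3) + Q(-3) − 1 = -27 − 2025 − 1 = -2053, attained at (3, -3).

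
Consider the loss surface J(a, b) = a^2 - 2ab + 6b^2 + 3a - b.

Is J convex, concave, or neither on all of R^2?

convex

J is quadratic, so its Hessian is the constant matrix H = [[2, -2], [-2, 12]].
det(H) = 20, tr(H) = 14.
det(H) > 0 and tr(H) > 0, so H is positive definite everywhere: convex.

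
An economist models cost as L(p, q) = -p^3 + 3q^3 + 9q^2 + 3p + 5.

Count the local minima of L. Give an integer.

1

L separates as a function of p plus a function of q, so ∇L=0 decouples.
∂L/∂p = -3(p - 1)(p + 1) = 0 at p ∈ {-1, 1}; ∂L/∂q = 9q(q + 2) = 0 at q ∈ {-2, 0}.
The Hessian is diagonal: diag(L_pp, L_qq). Second derivatives: L_pp(-1)=6, L_pp(1)=-6; L_qq(-2)=-18, L_qq(0)=18.
Local minima occur where both diagonal entries positive: (-1, 0). Count: 1.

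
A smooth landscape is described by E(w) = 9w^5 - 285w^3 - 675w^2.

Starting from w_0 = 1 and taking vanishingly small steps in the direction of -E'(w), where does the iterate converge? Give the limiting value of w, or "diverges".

E'(w) = 45w(w - 5)(w + 2)(w + 3), so E'(1) = -2160.
Gradient descent moves in the -E' direction, i.e. w is increasing.
The nearest critical point in that direction is w = 5, where E'' = 12600 > 0 (a local minimum). The iterate converges there.

5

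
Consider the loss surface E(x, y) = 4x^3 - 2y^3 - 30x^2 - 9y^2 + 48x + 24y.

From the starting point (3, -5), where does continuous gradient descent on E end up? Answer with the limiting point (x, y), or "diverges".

E is separable, so gradient descent decouples: x follows -∂E/∂x, y follows -∂E/∂y.
∂E/∂x = 12(x - 4)(x - 1); at x=3 this is -24, so x increases.
∂E/∂y = -6(y - 1)(y + 4); at y=-5 this is -36, so y increases.
x converges to its nearest critical value 4 (a local min of the x-part); y converges to -4. The iterate converges to (4, -4).

(4, -4)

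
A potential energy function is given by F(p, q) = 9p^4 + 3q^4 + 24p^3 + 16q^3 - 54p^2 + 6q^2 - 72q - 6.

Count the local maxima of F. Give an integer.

F separates as a function of p plus a function of q, so ∇F=0 decouples.
∂F/∂p = 36p(p - 1)(p + 3) = 0 at p ∈ {-3, 0, 1}; ∂F/∂q = 12(q - 1)(q + 2)(q + 3) = 0 at q ∈ {-3, -2, 1}.
The Hessian is diagonal: diag(F_pp, F_qq). Second derivatives: F_pp(-3)=432, F_pp(0)=-108, F_pp(1)=144; F_qq(-3)=48, F_qq(-2)=-36, F_qq(1)=144.
Local maxima occur where both diagonal entries negative: (0, -2). Count: 1.

1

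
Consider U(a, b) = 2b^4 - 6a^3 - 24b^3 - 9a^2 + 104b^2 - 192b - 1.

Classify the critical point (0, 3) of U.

local maximum

The mixed partial ∂²U/∂a∂b is 0, so the Hessian at any point is diag(U_aa, U_bb) = diag(-18(2a + 1), 8(3b^2 - 18b + 26)).
At (0, 3): H = diag(-18, -8).
Both eigenvalues are negative, so H is negative definite: a local maximum.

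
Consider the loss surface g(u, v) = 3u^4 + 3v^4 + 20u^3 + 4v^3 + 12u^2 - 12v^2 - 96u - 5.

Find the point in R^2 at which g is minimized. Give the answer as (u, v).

g(u,v) separates as P(u) + Q(v) − 5, so its minimum is min P + min Q − 5.
P'(u) = 12(u - 1)(u + 2)(u + 4) vanishes at u ∈ {-4, -2, 1}; Q'(v) = 12v(v - 1)(v + 2) vanishes at v ∈ {-2, 0, 1}.
Local minima of P (where P''>0): P(-4)=64, P(1)=-61. Local minima of Q: Q(-2)=-32, Q(1)=-5.
So the global minimum of g is P(1) + Q(-2) − 5 = -61 − 32 − 5 = -98, attained at (1, -2).

(1, -2)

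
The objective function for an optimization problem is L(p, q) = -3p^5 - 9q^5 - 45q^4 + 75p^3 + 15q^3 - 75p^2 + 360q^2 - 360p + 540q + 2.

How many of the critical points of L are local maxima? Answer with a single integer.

L separates as a function of p plus a function of q, so ∇L=0 decouples.
∂L/∂p = -15(p - 3)(p - 2)(p + 1)(p + 4) = 0 at p ∈ {-4, -1, 2, 3}; ∂L/∂q = -45(q - 2)(q + 1)(q + 2)(q + 3) = 0 at q ∈ {-3, -2, -1, 2}.
The Hessian is diagonal: diag(L_pp, L_qq). Second derivatives: L_pp(-4)=1890, L_pp(-1)=-540, L_pp(2)=270, L_pp(3)=-420; L_qq(-3)=450, L_qq(-2)=-180, L_qq(-1)=270, L_qq(2)=-2700.
Local maxima occur where both diagonal entries negative: (-1, -2), (-1, 2), (3, -2), (3, 2). Count: 4.

4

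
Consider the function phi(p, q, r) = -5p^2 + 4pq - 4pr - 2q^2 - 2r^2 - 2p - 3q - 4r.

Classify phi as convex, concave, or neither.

concave

phi is quadratic, so its Hessian is the constant matrix H = [[-10, 4, -4], [4, -4, 0], [-4, 0, -4]].
Leading principal minors: -10, 24, -32.
Signs alternate −, +, − ⇒ H ≺ 0 ⇒ concave.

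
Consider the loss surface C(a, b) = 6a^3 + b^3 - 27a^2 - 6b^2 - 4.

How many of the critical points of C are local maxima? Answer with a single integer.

1

C separates as a function of a plus a function of b, so ∇C=0 decouples.
∂C/∂a = 18a(a - 3) = 0 at a ∈ {0, 3}; ∂C/∂b = 3b(b - 4) = 0 at b ∈ {0, 4}.
The Hessian is diagonal: diag(C_aa, C_bb). Second derivatives: C_aa(0)=-54, C_aa(3)=54; C_bb(0)=-12, C_bb(4)=12.
Local maxima occur where both diagonal entries negative: (0, 0). Count: 1.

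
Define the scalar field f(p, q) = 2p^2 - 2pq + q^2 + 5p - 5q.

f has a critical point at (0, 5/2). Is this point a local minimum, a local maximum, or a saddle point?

The Hessian of f is constant: H = [[4, -2], [-2, 2]].
det(H) = 4·2 − (-2)² = 4.
det(H) > 0 and tr(H) = 6 > 0, so H is positive definite and the point is a local minimum.

local minimum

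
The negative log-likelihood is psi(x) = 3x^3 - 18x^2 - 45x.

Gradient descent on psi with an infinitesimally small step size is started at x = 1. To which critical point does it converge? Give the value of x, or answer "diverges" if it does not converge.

psi'(x) = 9(x - 5)(x + 1), so psi'(1) = -72.
Gradient descent moves in the -psi' direction, i.e. x is increasing.
The nearest critical point in that direction is x = 5, where psi'' = 54 > 0 (a local minimum). The iterate converges there.

5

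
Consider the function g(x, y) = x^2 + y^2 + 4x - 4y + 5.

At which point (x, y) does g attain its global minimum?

g(x,y) separates as P(x) + Q(y) + 5, so its minimum is min P + min Q + 5.
P'(x) = 2x + 4 vanishes at x ∈ {-2}; Q'(y) = 2y - 4 vanishes at y ∈ {2}.
Local minima of P (where P''>0): P(-2)=-4. Local minima of Q: Q(2)=-4.
So the global minimum of g is P(-2) + Q(2) + 5 = -4 − 4 + 5 = -3, attained at (-2, 2).

(-2, 2)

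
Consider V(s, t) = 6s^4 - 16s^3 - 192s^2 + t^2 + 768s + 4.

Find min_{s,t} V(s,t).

-3580

V(s,t) separates as P(s) + Q(t) + 4, so its minimum is min P + min Q + 4.
P'(s) = 24(s - 4)(s - 2)(s + 4) vanishes at s ∈ {-4, 2, 4}; Q'(t) = 2t vanishes at t ∈ {0}.
Local minima of P (where P''>0): P(-4)=-3584, P(4)=512. Local minima of Q: Q(0)=0.
So the global minimum of V is P(-4) + Q(0) + 4 = -3584 + 0 + 4 = -3580, attained at (-4, 0).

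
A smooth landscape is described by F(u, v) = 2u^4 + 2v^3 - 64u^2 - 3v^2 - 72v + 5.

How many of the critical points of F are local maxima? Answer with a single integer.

1

F separates as a function of u plus a function of v, so ∇F=0 decouples.
∂F/∂u = 8u(u - 4)(u + 4) = 0 at u ∈ {-4, 0, 4}; ∂F/∂v = 6(v - 4)(v + 3) = 0 at v ∈ {-3, 4}.
The Hessian is diagonal: diag(F_uu, F_vv). Second derivatives: F_uu(-4)=256, F_uu(0)=-128, F_uu(4)=256; F_vv(-3)=-42, F_vv(4)=42.
Local maxima occur where both diagonal entries negative: (0, -3). Count: 1.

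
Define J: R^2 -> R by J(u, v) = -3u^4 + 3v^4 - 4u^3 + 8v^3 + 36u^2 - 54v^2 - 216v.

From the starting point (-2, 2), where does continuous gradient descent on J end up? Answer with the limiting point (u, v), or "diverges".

J is separable, so gradient descent decouples: u follows -∂J/∂u, v follows -∂J/∂v.
∂J/∂u = -12u(u - 2)(u + 3); at u=-2 this is -96, so u increases.
∂J/∂v = 12(v - 3)(v + 2)(v + 3); at v=2 this is -240, so v increases.
u converges to its nearest critical value 0 (a local min of the u-part); v converges to 3. The iterate converges to (0, 3).

(0, 3)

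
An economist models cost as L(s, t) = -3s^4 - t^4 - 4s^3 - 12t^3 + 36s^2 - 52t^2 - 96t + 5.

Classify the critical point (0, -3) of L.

local minimum

The mixed partial ∂²L/∂s∂t is 0, so the Hessian at any point is diag(L_ss, L_tt) = diag(12(-3s^2 - 2s + 6), -4(3t^2 + 18t + 26)).
At (0, -3): H = diag(72, 4).
Both eigenvalues are positive, so H is positive definite: a local minimum.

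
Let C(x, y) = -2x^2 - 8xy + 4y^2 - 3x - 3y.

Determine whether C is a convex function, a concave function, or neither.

C is quadratic, so its Hessian is the constant matrix H = [[-4, -8], [-8, 8]].
det(H) = -96, tr(H) = 4.
det(H) < 0, so H is indefinite: neither convex nor concave.

neither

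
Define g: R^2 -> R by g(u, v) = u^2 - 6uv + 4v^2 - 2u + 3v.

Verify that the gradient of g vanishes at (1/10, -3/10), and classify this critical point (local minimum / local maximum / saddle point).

∇g = (2u - 6v - 2, -6u + 8v + 3); substituting (1/10, -3/10) gives ∇g = (0, 0), so (1/10, -3/10) is indeed a critical point.
The Hessian of g is constant: H = [[2, -6], [-6, 8]].
det(H) = 2·8 − (-6)² = -20.
Since det(H) < 0, H is indefinite and the critical point is a saddle point.

saddle point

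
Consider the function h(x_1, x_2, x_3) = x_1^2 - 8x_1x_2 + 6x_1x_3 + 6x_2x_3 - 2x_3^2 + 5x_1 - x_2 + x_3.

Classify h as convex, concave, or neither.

neither

h is quadratic, so its Hessian is the constant matrix H = [[2, -8, 6], [-8, 0, 6], [6, 6, -4]].
Leading principal minors: 2, -64, -392.
Neither pattern holds ⇒ H is indefinite ⇒ neither convex nor concave.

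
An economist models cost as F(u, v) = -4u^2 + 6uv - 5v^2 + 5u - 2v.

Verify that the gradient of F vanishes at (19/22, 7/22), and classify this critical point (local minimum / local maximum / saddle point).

∇F = (-8u + 6v + 5, 6u - 10v - 2); substituting (19/22, 7/22) gives ∇F = (0, 0), so (19/22, 7/22) is indeed a critical point.
The Hessian of F is constant: H = [[-8, 6], [6, -10]].
det(H) = (-8)·(-10) − 6² = 44.
det(H) > 0 and tr(H) = -18 < 0, so H is negative definite and the point is a local maximum.

local maximum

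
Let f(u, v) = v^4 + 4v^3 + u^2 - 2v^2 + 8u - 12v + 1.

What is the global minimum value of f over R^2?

-24

f(u,v) separates as P(u) + Q(v) + 1, so its minimum is min P + min Q + 1.
P'(u) = 2u + 8 vanishes at u ∈ {-4}; Q'(v) = 4(v - 1)(v + 1)(v + 3) vanishes at v ∈ {-3, -1, 1}.
Local minima of P (where P''>0): P(-4)=-16. Local minima of Q: Q(-3)=-9, Q(1)=-9.
So the global minimum of f is P(-4) + Q(-3) + 1 = -16 − 9 + 1 = -24, attained at (-4, -3).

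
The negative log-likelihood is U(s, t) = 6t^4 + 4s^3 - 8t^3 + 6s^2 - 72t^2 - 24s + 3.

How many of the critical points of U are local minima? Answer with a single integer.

U separates as a function of s plus a function of t, so ∇U=0 decouples.
∂U/∂s = 12(s - 1)(s + 2) = 0 at s ∈ {-2, 1}; ∂U/∂t = 24t(t - 3)(t + 2) = 0 at t ∈ {-2, 0, 3}.
The Hessian is diagonal: diag(U_ss, U_tt). Second derivatives: U_ss(-2)=-36, U_ss(1)=36; U_tt(-2)=240, U_tt(0)=-144, U_tt(3)=360.
Local minima occur where both diagonal entries positive: (1, -2), (1, 3). Count: 2.

2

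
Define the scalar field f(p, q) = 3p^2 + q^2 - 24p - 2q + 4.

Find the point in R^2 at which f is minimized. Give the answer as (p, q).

(4, 1)

f(p,q) separates as A(p) + B(q) + 4, so its minimum is min A + min B + 4.
A'(p) = 6p - 24 vanishes at p ∈ {4}; B'(q) = 2q - 2 vanishes at q ∈ {1}.
Local minima of A (where A''>0): A(4)=-48. Local minima of B: B(1)=-1.
So the global minimum of f is A(4) + B(1) + 4 = -48 − 1 + 4 = -45, attained at (4, 1).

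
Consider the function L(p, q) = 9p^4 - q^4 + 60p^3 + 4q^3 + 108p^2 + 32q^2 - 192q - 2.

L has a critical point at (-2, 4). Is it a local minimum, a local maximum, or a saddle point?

local maximum

The mixed partial ∂²L/∂p∂q is 0, so the Hessian at any point is diag(L_pp, L_qq) = diag(36(3p^2 + 10p + 6), 4(-3q^2 + 6q + 16)).
At (-2, 4): H = diag(-72, -32).
Both eigenvalues are negative, so H is negative definite: a local maximum.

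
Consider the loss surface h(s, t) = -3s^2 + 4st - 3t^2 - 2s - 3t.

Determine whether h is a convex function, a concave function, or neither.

h is quadratic, so its Hessian is the constant matrix H = [[-6, 4], [4, -6]].
det(H) = 20, tr(H) = -12.
det(H) > 0 and tr(H) < 0, so H is negative definite everywhere: concave.

concave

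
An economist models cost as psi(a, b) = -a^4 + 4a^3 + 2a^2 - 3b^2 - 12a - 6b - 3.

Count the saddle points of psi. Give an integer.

psi separates as a function of a plus a function of b, so ∇psi=0 decouples.
∂psi/∂a = -4(a - 3)(a - 1)(a + 1) = 0 at a ∈ {-1, 1, 3}; ∂psi/∂b = -6(b + 1) = 0 at b ∈ {-1}.
The Hessian is diagonal: diag(psi_aa, psi_bb). Second derivatives: psi_aa(-1)=-32, psi_aa(1)=16, psi_aa(3)=-32; psi_bb(-1)=-6.
Saddle points occur where the two diagonal entries have opposite signs: (1, -1). Count: 1.

1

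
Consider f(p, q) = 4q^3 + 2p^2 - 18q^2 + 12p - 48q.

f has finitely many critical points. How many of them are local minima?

f separates as a function of p plus a function of q, so ∇f=0 decouples.
∂f/∂p = 4(p + 3) = 0 at p ∈ {-3}; ∂f/∂q = 12(q - 4)(q + 1) = 0 at q ∈ {-1, 4}.
The Hessian is diagonal: diag(f_pp, f_qq). Second derivatives: f_pp(-3)=4; f_qq(-1)=-60, f_qq(4)=60.
Local minima occur where both diagonal entries positive: (-3, 4). Count: 1.

1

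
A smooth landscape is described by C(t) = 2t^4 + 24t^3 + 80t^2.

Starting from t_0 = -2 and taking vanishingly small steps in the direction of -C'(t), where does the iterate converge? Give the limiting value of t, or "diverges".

0

C'(t) = 8t(t + 4)(t + 5), so C'(-2) = -96.
Gradient descent moves in the -C' direction, i.e. t is increasing.
The nearest critical point in that direction is t = 0, where C'' = 160 > 0 (a local minimum). The iterate converges there.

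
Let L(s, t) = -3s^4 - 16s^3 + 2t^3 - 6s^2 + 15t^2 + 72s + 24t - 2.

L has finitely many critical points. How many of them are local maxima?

2

L separates as a function of s plus a function of t, so ∇L=0 decouples.
∂L/∂s = -12(s - 1)(s + 2)(s + 3) = 0 at s ∈ {-3, -2, 1}; ∂L/∂t = 6(t + 1)(t + 4) = 0 at t ∈ {-4, -1}.
The Hessian is diagonal: diag(L_ss, L_tt). Second derivatives: L_ss(-3)=-48, L_ss(-2)=36, L_ss(1)=-144; L_tt(-4)=-18, L_tt(-1)=18.
Local maxima occur where both diagonal entries negative: (-3, -4), (1, -4). Count: 2.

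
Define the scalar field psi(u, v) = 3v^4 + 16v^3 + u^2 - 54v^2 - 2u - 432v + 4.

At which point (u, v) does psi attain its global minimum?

(1, 3)

psi(u,v) separates as P(u) + Q(v) + 4, so its minimum is min P + min Q + 4.
P'(u) = 2u - 2 vanishes at u ∈ {1}; Q'(v) = 12(v - 3)(v + 3)(v + 4) vanishes at v ∈ {-4, -3, 3}.
Local minima of P (where P''>0): P(1)=-1. Local minima of Q: Q(-4)=608, Q(3)=-1107.
So the global minimum of psi is P(1) + Q(3) + 4 = -1 − 1107 + 4 = -1104, attained at (1, 3).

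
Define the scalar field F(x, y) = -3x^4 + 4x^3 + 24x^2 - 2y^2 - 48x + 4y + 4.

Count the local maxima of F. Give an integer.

2

F separates as a function of x plus a function of y, so ∇F=0 decouples.
∂F/∂x = -12(x - 2)(x - 1)(x + 2) = 0 at x ∈ {-2, 1, 2}; ∂F/∂y = -4(y - 1) = 0 at y ∈ {1}.
The Hessian is diagonal: diag(F_xx, F_yy). Second derivatives: F_xx(-2)=-144, F_xx(1)=36, F_xx(2)=-48; F_yy(1)=-4.
Local maxima occur where both diagonal entries negative: (-2, 1), (2, 1). Count: 2.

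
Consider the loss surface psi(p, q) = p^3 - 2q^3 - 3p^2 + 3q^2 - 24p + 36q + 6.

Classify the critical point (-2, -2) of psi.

saddle point

The mixed partial ∂²psi/∂p∂q is 0, so the Hessian at any point is diag(psi_pp, psi_qq) = diag(6(p - 1), 6(-2q + 1)).
At (-2, -2): H = diag(-18, 30).
The eigenvalues have opposite signs, so H is indefinite: a saddle point.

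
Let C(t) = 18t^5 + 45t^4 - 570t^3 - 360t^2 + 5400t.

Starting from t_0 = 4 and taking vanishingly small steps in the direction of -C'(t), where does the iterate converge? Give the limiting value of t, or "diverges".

3

C'(t) = 90(t - 3)(t - 2)(t + 2)(t + 5), so C'(4) = 9720.
Gradient descent moves in the -C' direction, i.e. t is decreasing.
The nearest critical point in that direction is t = 3, where C'' = 3600 > 0 (a local minimum). The iterate converges there.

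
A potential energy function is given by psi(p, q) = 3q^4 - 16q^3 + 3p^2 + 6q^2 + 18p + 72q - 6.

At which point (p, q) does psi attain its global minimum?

psi(p,q) separates as A(p) + B(q) − 6, so its minimum is min A + min B − 6.
A'(p) = 6p + 18 vanishes at p ∈ {-3}; B'(q) = 12(q - 3)(q - 2)(q + 1) vanishes at q ∈ {-1, 2, 3}.
Local minima of A (where A''>0): A(-3)=-27. Local minima of B: B(-1)=-47, B(3)=81.
So the global minimum of psi is A(-3) + B(-1) − 6 = -27 − 47 − 6 = -80, attained at (-3, -1).

(-3, -1)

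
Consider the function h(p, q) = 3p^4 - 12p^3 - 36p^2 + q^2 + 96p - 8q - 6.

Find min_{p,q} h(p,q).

-214

h(p,q) separates as A(p) + B(q) − 6, so its minimum is min A + min B − 6.
A'(p) = 12(p - 4)(p - 1)(p + 2) vanishes at p ∈ {-2, 1, 4}; B'(q) = 2q - 8 vanishes at q ∈ {4}.
Local minima of A (where A''>0): A(-2)=-192, A(4)=-192. Local minima of B: B(4)=-16.
So the global minimum of h is A(-2) + B(4) − 6 = -192 − 16 − 6 = -214, attained at (-2, 4).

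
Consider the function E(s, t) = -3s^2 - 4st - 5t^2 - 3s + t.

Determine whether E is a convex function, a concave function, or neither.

E is quadratic, so its Hessian is the constant matrix H = [[-6, -4], [-4, -10]].
det(H) = 44, tr(H) = -16.
det(H) > 0 and tr(H) < 0, so H is negative definite everywhere: concave.

concave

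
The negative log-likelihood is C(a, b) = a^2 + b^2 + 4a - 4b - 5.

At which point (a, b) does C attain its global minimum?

(-2, 2)

C(a,b) separates as P(a) + Q(b) − 5, so its minimum is min P + min Q − 5.
P'(a) = 2a + 4 vanishes at a ∈ {-2}; Q'(b) = 2b - 4 vanishes at b ∈ {2}.
Local minima of P (where P''>0): P(-2)=-4. Local minima of Q: Q(2)=-4.
So the global minimum of C is P(-2) + Q(2) − 5 = -4 − 4 − 5 = -13, attained at (-2, 2).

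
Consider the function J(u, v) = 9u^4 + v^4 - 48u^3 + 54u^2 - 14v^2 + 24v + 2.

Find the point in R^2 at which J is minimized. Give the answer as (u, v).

(3, -3)

J(u,v) separates as P(u) + Q(v) + 2, so its minimum is min P + min Q + 2.
P'(u) = 36u(u - 3)(u - 1) vanishes at u ∈ {0, 1, 3}; Q'(v) = 4(v - 2)(v - 1)(v + 3) vanishes at v ∈ {-3, 1, 2}.
Local minima of P (where P''>0): P(0)=0, P(3)=-81. Local minima of Q: Q(-3)=-117, Q(2)=8.
So the global minimum of J is P(3) + Q(-3) + 2 = -81 − 117 + 2 = -196, attained at (3, -3).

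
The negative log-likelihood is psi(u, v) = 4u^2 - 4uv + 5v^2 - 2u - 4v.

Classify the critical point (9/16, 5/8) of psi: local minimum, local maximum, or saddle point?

local minimum

The Hessian of psi is constant: H = [[8, -4], [-4, 10]].
det(H) = 8·10 − (-4)² = 64.
det(H) > 0 and tr(H) = 18 > 0, so H is positive definite and the point is a local minimum.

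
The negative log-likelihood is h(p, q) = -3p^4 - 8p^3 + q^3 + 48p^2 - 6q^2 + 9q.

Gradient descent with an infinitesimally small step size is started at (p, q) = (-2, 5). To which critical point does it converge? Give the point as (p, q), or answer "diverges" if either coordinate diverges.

h is separable, so gradient descent decouples: p follows -∂h/∂p, q follows -∂h/∂q.
∂h/∂p = -12p(p - 2)(p + 4); at p=-2 this is -192, so p increases.
∂h/∂q = 3(q - 3)(q - 1); at q=5 this is 24, so q decreases.
p converges to its nearest critical value 0 (a local min of the p-part); q converges to 3. The iterate converges to (0, 3).

(0, 3)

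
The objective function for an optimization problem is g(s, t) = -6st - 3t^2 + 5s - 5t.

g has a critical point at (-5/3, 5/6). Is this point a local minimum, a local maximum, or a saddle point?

The Hessian of g is constant: H = [[0, -6], [-6, -6]].
det(H) = 0·(-6) − (-6)² = -36.
Since det(H) < 0, H is indefinite and the critical point is a saddle point.

saddle point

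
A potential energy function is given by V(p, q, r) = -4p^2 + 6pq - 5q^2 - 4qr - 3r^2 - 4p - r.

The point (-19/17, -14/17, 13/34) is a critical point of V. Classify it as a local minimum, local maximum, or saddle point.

local maximum

The Hessian is constant: H = [[-8, 6, 0], [6, -10, -4], [0, -4, -6]].
Leading principal minors: Δ₁ = -8, Δ₂ = 44, Δ₃ = -136.
The minors alternate sign starting negative (−, +, −), so H is negative definite: a local maximum.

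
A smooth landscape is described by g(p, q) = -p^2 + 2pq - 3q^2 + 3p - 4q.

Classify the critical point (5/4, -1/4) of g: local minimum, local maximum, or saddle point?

local maximum

The Hessian of g is constant: H = [[-2, 2], [2, -6]].
det(H) = (-2)·(-6) − 2² = 8.
det(H) > 0 and tr(H) = -8 < 0, so H is negative definite and the point is a local maximum.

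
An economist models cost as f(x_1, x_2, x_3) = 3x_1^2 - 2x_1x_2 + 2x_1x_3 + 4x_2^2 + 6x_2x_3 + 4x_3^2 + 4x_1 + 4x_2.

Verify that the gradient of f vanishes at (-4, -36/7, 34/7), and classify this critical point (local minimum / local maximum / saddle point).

∇f = (6x_1 - 2x_2 + 2x_3 + 4, -2x_1 + 8x_2 + 6x_3 + 4, 2x_1 + 6x_2 + 8x_3); substituting (-4, -36/7, 34/7) gives ∇f = (0, 0, 0), so (-4, -36/7, 34/7) is indeed a critical point.
The Hessian is constant: H = [[6, -2, 2], [-2, 8, 6], [2, 6, 8]].
Leading principal minors: Δ₁ = 6, Δ₂ = 44, Δ₃ = 56.
All leading minors are positive, so H is positive definite: a local minimum.

local minimum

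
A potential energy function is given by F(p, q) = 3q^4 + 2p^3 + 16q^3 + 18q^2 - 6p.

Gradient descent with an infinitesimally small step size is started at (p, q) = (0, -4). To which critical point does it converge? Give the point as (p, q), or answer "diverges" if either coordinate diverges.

(1, -3)

F is separable, so gradient descent decouples: p follows -∂F/∂p, q follows -∂F/∂q.
∂F/∂p = 6(p - 1)(p + 1); at p=0 this is -6, so p increases.
∂F/∂q = 12q(q + 1)(q + 3); at q=-4 this is -144, so q increases.
p converges to its nearest critical value 1 (a local min of the p-part); q converges to -3. The iterate converges to (1, -3).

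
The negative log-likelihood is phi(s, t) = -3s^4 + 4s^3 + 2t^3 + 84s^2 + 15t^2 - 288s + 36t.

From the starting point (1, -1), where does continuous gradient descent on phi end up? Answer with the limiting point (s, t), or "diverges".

phi is separable, so gradient descent decouples: s follows -∂phi/∂s, t follows -∂phi/∂t.
∂phi/∂s = -12(s - 3)(s - 2)(s + 4); at s=1 this is -120, so s increases.
∂phi/∂t = 6(t + 2)(t + 3); at t=-1 this is 12, so t decreases.
s converges to its nearest critical value 2 (a local min of the s-part); t converges to -2. The iterate converges to (2, -2).

(2, -2)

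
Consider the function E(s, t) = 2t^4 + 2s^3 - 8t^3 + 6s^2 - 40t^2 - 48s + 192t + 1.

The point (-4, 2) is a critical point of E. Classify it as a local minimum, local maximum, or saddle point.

local maximum

The mixed partial ∂²E/∂s∂t is 0, so the Hessian at any point is diag(E_ss, E_tt) = diag(12(s + 1), 8(3t^2 - 6t - 10)).
At (-4, 2): H = diag(-36, -80).
Both eigenvalues are negative, so H is negative definite: a local maximum.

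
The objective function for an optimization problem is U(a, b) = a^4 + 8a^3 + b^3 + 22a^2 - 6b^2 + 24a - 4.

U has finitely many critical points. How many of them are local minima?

2

U separates as a function of a plus a function of b, so ∇U=0 decouples.
∂U/∂a = 4(a + 1)(a + 2)(a + 3) = 0 at a ∈ {-3, -2, -1}; ∂U/∂b = 3b(b - 4) = 0 at b ∈ {0, 4}.
The Hessian is diagonal: diag(U_aa, U_bb). Second derivatives: U_aa(-3)=8, U_aa(-2)=-4, U_aa(-1)=8; U_bb(0)=-12, U_bb(4)=12.
Local minima occur where both diagonal entries positive: (-3, 4), (-1, 4). Count: 2.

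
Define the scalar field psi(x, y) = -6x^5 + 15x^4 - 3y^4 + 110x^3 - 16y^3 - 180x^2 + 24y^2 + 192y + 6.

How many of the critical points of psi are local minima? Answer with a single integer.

psi separates as a function of x plus a function of y, so ∇psi=0 decouples.
∂psi/∂x = -30x(x - 4)(x - 1)(x + 3) = 0 at x ∈ {-3, 0, 1, 4}; ∂psi/∂y = -12(y - 2)(y + 2)(y + 4) = 0 at y ∈ {-4, -2, 2}.
The Hessian is diagonal: diag(psi_xx, psi_yy). Second derivatives: psi_xx(-3)=2520, psi_xx(0)=-360, psi_xx(1)=360, psi_xx(4)=-2520; psi_yy(-4)=-144, psi_yy(-2)=96, psi_yy(2)=-288.
Local minima occur where both diagonal entries positive: (-3, -2), (1, -2). Count: 2.

2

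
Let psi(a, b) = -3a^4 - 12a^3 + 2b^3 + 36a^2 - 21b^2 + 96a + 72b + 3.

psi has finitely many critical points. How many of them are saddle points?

psi separates as a function of a plus a function of b, so ∇psi=0 decouples.
∂psi/∂a = -12(a - 2)(a + 1)(a + 4) = 0 at a ∈ {-4, -1, 2}; ∂psi/∂b = 6(b - 4)(b - 3) = 0 at b ∈ {3, 4}.
The Hessian is diagonal: diag(psi_aa, psi_bb). Second derivatives: psi_aa(-4)=-216, psi_aa(-1)=108, psi_aa(2)=-216; psi_bb(3)=-6, psi_bb(4)=6.
Saddle points occur where the two diagonal entries have opposite signs: (-4, 4), (-1, 3), (2, 4). Count: 3.

3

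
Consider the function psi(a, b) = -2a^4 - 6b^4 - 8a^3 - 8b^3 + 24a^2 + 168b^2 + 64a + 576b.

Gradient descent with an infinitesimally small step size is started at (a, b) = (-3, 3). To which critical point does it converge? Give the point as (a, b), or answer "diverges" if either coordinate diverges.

psi is separable, so gradient descent decouples: a follows -∂psi/∂a, b follows -∂psi/∂b.
∂psi/∂a = -8(a - 2)(a + 1)(a + 4); at a=-3 this is -80, so a increases.
∂psi/∂b = -24(b - 4)(b + 2)(b + 3); at b=3 this is 720, so b decreases.
a converges to its nearest critical value -1 (a local min of the a-part); b converges to -2. The iterate converges to (-1, -2).

(-1, -2)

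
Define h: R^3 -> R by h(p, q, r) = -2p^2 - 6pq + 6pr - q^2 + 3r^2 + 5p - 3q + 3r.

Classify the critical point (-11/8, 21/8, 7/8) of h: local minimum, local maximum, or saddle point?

The Hessian is constant: H = [[-4, -6, 6], [-6, -2, 0], [6, 0, 6]].
Leading principal minors: Δ₁ = -4, Δ₂ = -28, Δ₃ = -96.
The minors fit neither the all-positive nor the alternating-sign pattern, so H is indefinite: a saddle point.

saddle point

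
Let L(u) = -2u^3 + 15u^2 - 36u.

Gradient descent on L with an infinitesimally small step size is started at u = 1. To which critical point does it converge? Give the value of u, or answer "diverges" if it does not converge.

L'(u) = -6(u - 3)(u - 2), so L'(1) = -12.
Gradient descent moves in the -L' direction, i.e. u is increasing.
The nearest critical point in that direction is u = 2, where L'' = 6 > 0 (a local minimum). The iterate converges there.

2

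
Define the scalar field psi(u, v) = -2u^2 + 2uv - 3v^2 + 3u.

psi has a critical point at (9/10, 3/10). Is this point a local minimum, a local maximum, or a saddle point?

The Hessian of psi is constant: H = [[-4, 2], [2, -6]].
det(H) = (-4)·(-6) − 2² = 20.
det(H) > 0 and tr(H) = -10 < 0, so H is negative definite and the point is a local maximum.

local maximum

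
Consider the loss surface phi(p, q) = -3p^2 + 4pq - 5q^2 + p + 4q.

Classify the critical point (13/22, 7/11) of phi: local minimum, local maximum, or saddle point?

The Hessian of phi is constant: H = [[-6, 4], [4, -10]].
det(H) = (-6)·(-10) − 4² = 44.
det(H) > 0 and tr(H) = -16 < 0, so H is negative definite and the point is a local maximum.

local maximum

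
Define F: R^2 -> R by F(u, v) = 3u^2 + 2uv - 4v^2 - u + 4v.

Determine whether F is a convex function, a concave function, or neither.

neither

F is quadratic, so its Hessian is the constant matrix H = [[6, 2], [2, -8]].
det(H) = -52, tr(H) = -2.
det(H) < 0, so H is indefinite: neither convex nor concave.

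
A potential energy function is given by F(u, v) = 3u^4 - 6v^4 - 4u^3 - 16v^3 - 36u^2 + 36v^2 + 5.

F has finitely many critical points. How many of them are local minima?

2

F separates as a function of u plus a function of v, so ∇F=0 decouples.
∂F/∂u = 12u(u - 3)(u + 2) = 0 at u ∈ {-2, 0, 3}; ∂F/∂v = -24v(v - 1)(v + 3) = 0 at v ∈ {-3, 0, 1}.
The Hessian is diagonal: diag(F_uu, F_vv). Second derivatives: F_uu(-2)=120, F_uu(0)=-72, F_uu(3)=180; F_vv(-3)=-288, F_vv(0)=72, F_vv(1)=-96.
Local minima occur where both diagonal entries positive: (-2, 0), (3, 0). Count: 2.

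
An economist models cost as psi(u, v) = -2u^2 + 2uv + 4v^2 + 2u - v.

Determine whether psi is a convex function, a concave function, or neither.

psi is quadratic, so its Hessian is the constant matrix H = [[-4, 2], [2, 8]].
det(H) = -36, tr(H) = 4.
det(H) < 0, so H is indefinite: neither convex nor concave.

neither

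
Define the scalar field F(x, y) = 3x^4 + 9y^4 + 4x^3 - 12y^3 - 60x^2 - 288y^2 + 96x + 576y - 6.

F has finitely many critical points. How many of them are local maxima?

1

F separates as a function of x plus a function of y, so ∇F=0 decouples.
∂F/∂x = 12(x - 2)(x - 1)(x + 4) = 0 at x ∈ {-4, 1, 2}; ∂F/∂y = 36(y - 4)(y - 1)(y + 4) = 0 at y ∈ {-4, 1, 4}.
The Hessian is diagonal: diag(F_xx, F_yy). Second derivatives: F_xx(-4)=360, F_xx(1)=-60, F_xx(2)=72; F_yy(-4)=1440, F_yy(1)=-540, F_yy(4)=864.
Local maxima occur where both diagonal entries negative: (1, 1). Count: 1.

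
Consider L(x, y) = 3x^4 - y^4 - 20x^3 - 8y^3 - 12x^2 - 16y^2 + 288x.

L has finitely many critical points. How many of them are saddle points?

L separates as a function of x plus a function of y, so ∇L=0 decouples.
∂L/∂x = 12(x - 4)(x - 3)(x + 2) = 0 at x ∈ {-2, 3, 4}; ∂L/∂y = -4y(y + 2)(y + 4) = 0 at y ∈ {-4, -2, 0}.
The Hessian is diagonal: diag(L_xx, L_yy). Second derivatives: L_xx(-2)=360, L_xx(3)=-60, L_xx(4)=72; L_yy(-4)=-32, L_yy(-2)=16, L_yy(0)=-32.
Saddle points occur where the two diagonal entries have opposite signs: (-2, -4), (-2, 0), (3, -2), (4, -4), (4, 0). Count: 5.

5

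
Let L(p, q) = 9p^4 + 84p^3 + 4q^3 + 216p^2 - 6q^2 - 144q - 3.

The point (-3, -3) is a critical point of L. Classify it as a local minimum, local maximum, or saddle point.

local maximum

The mixed partial ∂²L/∂p∂q is 0, so the Hessian at any point is diag(L_pp, L_qq) = diag(36(3p^2 + 14p + 12), 12(2q - 1)).
At (-3, -3): H = diag(-108, -84).
Both eigenvalues are negative, so H is negative definite: a local maximum.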